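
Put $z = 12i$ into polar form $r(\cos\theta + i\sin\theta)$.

r = |z| = sqrt(a^2 + b^2) = sqrt((0)^2 + (12)^2) = sqrt(0 + 144) = sqrt(144) = 12
a = 0 and b > 0, so z lies on the positive imaginary axis: θ = 90°
z = 12(cos 90° + i sin 90°)


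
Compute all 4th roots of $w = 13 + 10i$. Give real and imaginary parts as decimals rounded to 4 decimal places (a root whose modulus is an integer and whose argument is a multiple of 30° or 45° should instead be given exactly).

|w| = sqrt(269) ≈ 16.401219, arg(w) ≈ 37.568592°
Root modulus = sqrt(269)^(1/4) ≈ 2.012422
Root arguments: θ_k = (arg(w) + 360°k)/4 for k = 0, 1, ..., 3
Compute each root as (root modulus)(cos θ_k + i sin θ_k) using full-precision intermediates, then round to 4 decimal places.
Roots: 1.9854 + 0.3284i, -0.3284 + 1.9854i, -1.9854 - 0.3284i, 0.3284 - 1.9854i


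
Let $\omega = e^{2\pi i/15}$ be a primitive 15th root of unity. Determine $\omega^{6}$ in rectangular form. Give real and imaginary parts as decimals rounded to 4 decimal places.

ω^6 = e^(2πi·6/15) = e^(i·4π/5)
= cos(4π/5) + i sin(4π/5)
= -0.8090 + 0.5878i


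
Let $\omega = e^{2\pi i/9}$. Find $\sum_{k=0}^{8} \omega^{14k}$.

Let ζ = ω^14 = e^(2πi·14/9). Since 9 ∤ 14, ζ ≠ 1.
Sum = Σ_{k=0}^{8} ζ^k = (ζ^9 - 1)/(ζ - 1) = (ω^{14·9} - 1)/(ζ - 1) = (1 - 1)/(ζ - 1) = 0


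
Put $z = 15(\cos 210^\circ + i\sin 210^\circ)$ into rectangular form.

a = r cos θ = 15 * -sqrt(3)/2 = -15*sqrt(3)/2
b = r sin θ = 15 * -1/2 = -15/2
z = -15*sqrt(3)/2 - (15/2)i


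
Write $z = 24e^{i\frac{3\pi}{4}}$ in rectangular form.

a = r cos θ = 24 * -sqrt(2)/2 = -12*sqrt(2)
b = r sin θ = 24 * sqrt(2)/2 = 12*sqrt(2)
z = -12*sqrt(2) + 12*sqrt(2)i


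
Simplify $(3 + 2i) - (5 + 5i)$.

(3 - 5) + (2 - 5)i = -2 - 3i


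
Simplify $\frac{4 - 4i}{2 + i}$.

Multiply numerator and denominator by conjugate (2 - i):
= (4 - 4i)(2 - i) / (2^2 + 1^2)
= (4 - 12i) / 5
= 4/5 - (12/5)i


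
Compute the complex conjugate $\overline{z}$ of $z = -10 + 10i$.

If z = a + bi, then conjugate(z) = a - bi
conjugate(-10 + 10i) = -10 - 10i


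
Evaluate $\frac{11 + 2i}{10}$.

Divisor is real, so divide each part by 10:
= 11/10 + (1/5)i


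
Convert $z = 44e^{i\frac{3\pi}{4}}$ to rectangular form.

a = r cos θ = 44 * -sqrt(2)/2 = -22*sqrt(2)
b = r sin θ = 44 * sqrt(2)/2 = 22*sqrt(2)
z = -22*sqrt(2) + 22*sqrt(2)i


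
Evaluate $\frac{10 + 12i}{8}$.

Divisor is real, so divide each part by 8:
= 5/4 + (3/2)i


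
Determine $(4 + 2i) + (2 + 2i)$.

(4 + 2) + (2 + 2)i = 6 + 4i


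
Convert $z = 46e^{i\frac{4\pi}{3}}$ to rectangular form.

a = r cos θ = 46 * -1/2 = -23
b = r sin θ = 46 * -sqrt(3)/2 = -23*sqrt(3)
z = -23 - 23*sqrt(3)i


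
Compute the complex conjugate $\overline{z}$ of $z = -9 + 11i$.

If z = a + bi, then conjugate(z) = a - bi
conjugate(-9 + 11i) = -9 - 11i


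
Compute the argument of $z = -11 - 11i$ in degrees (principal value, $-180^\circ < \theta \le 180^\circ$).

θ = arctan(b/a) = arctan(-11/-11) (quadrant-adjusted) = -135°


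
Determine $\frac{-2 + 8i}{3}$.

Divisor is real, so divide each part by 3:
= -2/3 + (8/3)i


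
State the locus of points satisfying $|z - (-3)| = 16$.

|z - z0| = r describes a circle centered at z0 with radius r
Here z0 = -3 and r = 16
Locus: Circle centered at (-3, 0) with radius 16


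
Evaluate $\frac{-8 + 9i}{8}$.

Divisor is real, so divide each part by 8:
= -1 + (9/8)i


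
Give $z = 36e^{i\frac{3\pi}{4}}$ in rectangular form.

a = r cos θ = 36 * -sqrt(2)/2 = -18*sqrt(2)
b = r sin θ = 36 * sqrt(2)/2 = 18*sqrt(2)
z = -18*sqrt(2) + 18*sqrt(2)i


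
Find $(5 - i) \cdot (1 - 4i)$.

(a1*a2 - b1*b2) + (a1*b2 + b1*a2)i
= (5 - 4) + (-20 + (-1))i
= 1 - 21i


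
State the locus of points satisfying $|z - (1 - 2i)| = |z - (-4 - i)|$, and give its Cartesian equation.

|z - z1| = |z - z2| means z is equidistant from z1 and z2,
i.e. the perpendicular bisector of the segment from (1, -2) to (-4, -1) (midpoint (-3/2, -3/2)).
With z = x + yi, square both sides:
(x - 1)^2 + (y - (-2))^2 = (x - (-4))^2 + (y - (-1))^2
The x^2 and y^2 terms cancel: -10x + 2y = 17 - 5 = 12
Simplify: 5x - y = -6
Locus: Perpendicular bisector of the segment from (1, -2) to (-4, -1): the line 5x - y = -6


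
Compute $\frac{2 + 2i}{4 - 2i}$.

Multiply numerator and denominator by conjugate (4 + 2i):
= (2 + 2i)(4 + 2i) / (4^2 + (-2)^2)
= (4 + 12i) / 20
Divide through by 4: (1 + 3i) / 5
= 1/5 + (3/5)i


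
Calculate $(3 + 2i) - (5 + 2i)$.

(3 - 5) + (2 - 2)i = -2


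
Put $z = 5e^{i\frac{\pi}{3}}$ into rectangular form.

a = r cos θ = 5 * 1/2 = 5/2
b = r sin θ = 5 * sqrt(3)/2 = 5*sqrt(3)/2
z = 5/2 + (5*sqrt(3)/2)i


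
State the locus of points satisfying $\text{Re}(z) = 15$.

Re(z) = x where z = x + yi; the equation x = 15 is satisfied by all points with that x-coordinate
Locus: Vertical line x = 15


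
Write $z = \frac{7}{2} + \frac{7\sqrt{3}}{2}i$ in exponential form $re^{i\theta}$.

r = |z| = sqrt((7/2)^2 + (7*sqrt(3)/2)^2) = sqrt(49/4 + 147/4) = sqrt(49) = 7
θ = arctan(b/a) = arctan(6.0622/3.5) (quadrant-adjusted) = 60° = π/3
z = 7e^(i*π/3)


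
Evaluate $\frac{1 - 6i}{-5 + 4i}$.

Multiply numerator and denominator by conjugate (-5 - 4i):
= (1 - 6i)(-5 - 4i) / ((-5)^2 + 4^2)
= (-29 + 26i) / 41
= -29/41 + (26/41)i


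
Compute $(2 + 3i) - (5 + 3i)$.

(2 - 5) + (3 - 3)i = -3


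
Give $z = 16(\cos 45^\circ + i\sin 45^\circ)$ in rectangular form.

a = r cos θ = 16 * sqrt(2)/2 = 8*sqrt(2)
b = r sin θ = 16 * sqrt(2)/2 = 8*sqrt(2)
z = 8*sqrt(2) + 8*sqrt(2)i


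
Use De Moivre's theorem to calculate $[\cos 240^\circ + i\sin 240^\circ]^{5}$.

By De Moivre: z^n = r^n(cos(nθ) + i sin(nθ))
= 1^5(cos(5*240°) + i sin(5*240°))
= 1(cos 120° + i sin 120°)
= -1/2 + (sqrt(3)/2)i


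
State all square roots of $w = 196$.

|w| = 196, arg(w) = 0°
Root modulus = 196^(1/2) = 14
Root arguments: θ_k = (0° + 360°k)/2 for k = 0, 1, ..., 1
Roots: 14, -14


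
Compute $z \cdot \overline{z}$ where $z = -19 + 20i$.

z * conjugate(z) = |z|^2 = a^2 + b^2
= (-19)^2 + 20^2 = 761


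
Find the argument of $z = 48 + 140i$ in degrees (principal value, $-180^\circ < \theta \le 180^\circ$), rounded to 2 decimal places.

θ = arctan(b/a) = arctan(140/48) (quadrant-adjusted) = 71.08°


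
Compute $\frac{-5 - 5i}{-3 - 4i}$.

Multiply numerator and denominator by conjugate (-3 + 4i):
= (-5 - 5i)(-3 + 4i) / ((-3)^2 + (-4)^2)
= (35 - 5i) / 25
Divide through by 5: (7 - i) / 5
= 7/5 - (1/5)i


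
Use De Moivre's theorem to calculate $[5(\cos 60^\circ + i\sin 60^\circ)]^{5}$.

By De Moivre: z^n = r^n(cos(nθ) + i sin(nθ))
= 5^5(cos(5*60°) + i sin(5*60°))
= 3125(cos 300° + i sin 300°)
= 3125/2 - (3125*sqrt(3)/2)i


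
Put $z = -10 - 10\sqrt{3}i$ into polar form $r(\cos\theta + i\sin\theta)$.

r = |z| = sqrt(a^2 + b^2) = sqrt((-10)^2 + (-10*sqrt(3))^2) = sqrt(100 + 300) = sqrt(400) = 20
θ = arctan(b/a) = arctan(-17.3205/-10) (quadrant-adjusted) = 240°
z = 20(cos 240° + i sin 240°)


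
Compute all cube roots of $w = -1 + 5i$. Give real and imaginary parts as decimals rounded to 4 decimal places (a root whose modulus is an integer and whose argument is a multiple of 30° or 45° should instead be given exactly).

|w| = sqrt(26) ≈ 5.099020, arg(w) ≈ 101.309932°
Root modulus = sqrt(26)^(1/3) ≈ 1.721190
Root arguments: θ_k = (arg(w) + 360°k)/3 for k = 0, 1, ..., 2
Compute each root as (root modulus)(cos θ_k + i sin θ_k) using full-precision intermediates, then round to 4 decimal places.
Roots: 1.4308 + 0.9567i, -1.5440 + 0.7607i, 0.1132 - 1.7175i


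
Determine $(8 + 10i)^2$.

(a + bi)^2 = a^2 - b^2 + 2abi
= 8^2 - 10^2 + 2*8*10i
= -36 + 160i


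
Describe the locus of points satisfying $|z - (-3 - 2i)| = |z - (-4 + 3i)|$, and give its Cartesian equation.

|z - z1| = |z - z2| means z is equidistant from z1 and z2,
i.e. the perpendicular bisector of the segment from (-3, -2) to (-4, 3) (midpoint (-7/2, 1/2)).
With z = x + yi, square both sides:
(x - (-3))^2 + (y - (-2))^2 = (x - (-4))^2 + (y - 3)^2
The x^2 and y^2 terms cancel: -2x + 10y = 25 - 13 = 12
Simplify: x - 5y = -6
Locus: Perpendicular bisector of the segment from (-3, -2) to (-4, 3): the line x - 5y = -6


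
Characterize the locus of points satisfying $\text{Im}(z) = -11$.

Im(z) = y where z = x + yi; the equation y = -11 is satisfied by all points with that y-coordinate
Locus: Horizontal line y = -11


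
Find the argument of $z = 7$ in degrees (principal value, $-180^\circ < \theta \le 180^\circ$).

b = 0 and a > 0, so z lies on the positive real axis: θ = 0°


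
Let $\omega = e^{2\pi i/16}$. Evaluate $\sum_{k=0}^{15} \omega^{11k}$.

Let ζ = ω^11 = e^(2πi·11/16). Since 16 ∤ 11, ζ ≠ 1.
Sum = Σ_{k=0}^{15} ζ^k = (ζ^16 - 1)/(ζ - 1) = (ω^{11·16} - 1)/(ζ - 1) = (1 - 1)/(ζ - 1) = 0


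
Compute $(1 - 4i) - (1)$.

(1 - 1) + (-4 - 0)i = -4i


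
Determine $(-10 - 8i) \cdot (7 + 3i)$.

(a1*a2 - b1*b2) + (a1*b2 + b1*a2)i
= (-70 - (-24)) + (-30 + (-56))i
= -46 - 86i


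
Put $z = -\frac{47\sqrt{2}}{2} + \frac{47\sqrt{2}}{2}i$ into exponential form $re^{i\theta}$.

r = |z| = sqrt((-47*sqrt(2)/2)^2 + (47*sqrt(2)/2)^2) = sqrt(2209/2 + 2209/2) = sqrt(2209) = 47
θ = arctan(b/a) = arctan(33.234/-33.234) (quadrant-adjusted) = 135° = 3π/4
z = 47e^(i*3π/4)


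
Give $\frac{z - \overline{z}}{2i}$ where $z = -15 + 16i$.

z - conjugate(z) = 2bi
(z - conjugate(z))/(2i) = 2bi/(2i) = b = 16


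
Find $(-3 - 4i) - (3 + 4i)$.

(-3 - 3) + (-4 - 4)i = -6 - 8i


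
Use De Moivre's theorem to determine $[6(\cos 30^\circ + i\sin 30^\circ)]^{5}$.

By De Moivre: z^n = r^n(cos(nθ) + i sin(nθ))
= 6^5(cos(5*30°) + i sin(5*30°))
= 7776(cos 150° + i sin 150°)
= -3888*sqrt(3) + 3888i


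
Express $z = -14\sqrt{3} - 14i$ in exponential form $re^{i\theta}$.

r = |z| = sqrt((-14*sqrt(3))^2 + (-14)^2) = sqrt(588 + 196) = sqrt(784) = 28
θ = arctan(b/a) = arctan(-14/-24.2487) (quadrant-adjusted) = -150° = -5π/6
z = 28e^(-i*5π/6)


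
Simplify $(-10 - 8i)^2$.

(a + bi)^2 = a^2 - b^2 + 2abi
= (-10)^2 - (-8)^2 + 2*(-10)*(-8)i
= 36 + 160i


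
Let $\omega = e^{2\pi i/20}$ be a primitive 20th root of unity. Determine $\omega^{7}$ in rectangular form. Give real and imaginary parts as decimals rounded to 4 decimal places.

ω^7 = e^(2πi·7/20) = e^(i·7π/10)
= cos(7π/10) + i sin(7π/10)
= -0.5878 + 0.8090i


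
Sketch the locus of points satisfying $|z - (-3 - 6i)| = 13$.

|z - z0| = r describes a circle centered at z0 with radius r
Here z0 = -3 - 6i and r = 13
Locus: Circle centered at (-3, -6) with radius 13


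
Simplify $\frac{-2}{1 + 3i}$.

Multiply numerator and denominator by conjugate (1 - 3i):
= (-2)(1 - 3i) / (1^2 + 3^2)
= (-2 + 6i) / 10
Divide through by 2: (-1 + 3i) / 5
= -1/5 + (3/5)i


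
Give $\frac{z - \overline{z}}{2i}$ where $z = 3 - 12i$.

z - conjugate(z) = 2bi
(z - conjugate(z))/(2i) = 2bi/(2i) = b = -12


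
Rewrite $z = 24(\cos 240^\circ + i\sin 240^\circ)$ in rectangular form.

a = r cos θ = 24 * -1/2 = -12
b = r sin θ = 24 * -sqrt(3)/2 = -12*sqrt(3)
z = -12 - 12*sqrt(3)i


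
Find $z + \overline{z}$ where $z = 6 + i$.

z + conjugate(z) = (a + bi) + (a - bi) = 2a
= 2 * 6 = 12


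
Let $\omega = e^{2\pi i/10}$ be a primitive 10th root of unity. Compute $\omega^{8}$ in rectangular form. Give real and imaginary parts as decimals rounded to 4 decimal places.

ω^8 = e^(2πi·8/10) = e^(i·8π/5)
= cos(8π/5) + i sin(8π/5)
= 0.3090 - 0.9511i


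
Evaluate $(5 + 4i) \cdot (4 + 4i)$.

(a1*a2 - b1*b2) + (a1*b2 + b1*a2)i
= (20 - 16) + (20 + 16)i
= 4 + 36i


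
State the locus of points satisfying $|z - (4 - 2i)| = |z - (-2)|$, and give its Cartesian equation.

|z - z1| = |z - z2| means z is equidistant from z1 and z2,
i.e. the perpendicular bisector of the segment from (4, -2) to (-2, 0) (midpoint (1, -1)).
With z = x + yi, square both sides:
(x - 4)^2 + (y - (-2))^2 = (x - (-2))^2 + (y - 0)^2
The x^2 and y^2 terms cancel: -12x + 4y = 4 - 20 = -16
Simplify: 3x - y = 4
Locus: Perpendicular bisector of the segment from (4, -2) to (-2, 0): the line 3x - y = 4


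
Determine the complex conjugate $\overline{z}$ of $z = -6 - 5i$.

If z = a + bi, then conjugate(z) = a - bi
conjugate(-6 - 5i) = -6 + 5i


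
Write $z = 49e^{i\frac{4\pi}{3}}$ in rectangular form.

a = r cos θ = 49 * -1/2 = -49/2
b = r sin θ = 49 * -sqrt(3)/2 = -49*sqrt(3)/2
z = -49/2 - (49*sqrt(3)/2)i


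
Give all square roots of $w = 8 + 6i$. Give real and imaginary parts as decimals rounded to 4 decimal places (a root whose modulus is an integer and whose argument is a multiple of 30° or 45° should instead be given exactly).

|w| = 10, arg(w) ≈ 36.869898°
Root modulus = 10^(1/2) ≈ 3.162278
Root arguments: θ_k = (arg(w) + 360°k)/2 for k = 0, 1, ..., 1
Compute each root as (root modulus)(cos θ_k + i sin θ_k) using full-precision intermediates, then round to 4 decimal places.
Roots: 3.0000 + 1.0000i, -3.0000 - 1.0000i


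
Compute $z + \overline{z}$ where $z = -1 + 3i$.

z + conjugate(z) = (a + bi) + (a - bi) = 2a
= 2 * (-1) = -2


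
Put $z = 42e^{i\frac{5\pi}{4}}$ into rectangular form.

a = r cos θ = 42 * -sqrt(2)/2 = -21*sqrt(2)
b = r sin θ = 42 * -sqrt(2)/2 = -21*sqrt(2)
z = -21*sqrt(2) - 21*sqrt(2)i


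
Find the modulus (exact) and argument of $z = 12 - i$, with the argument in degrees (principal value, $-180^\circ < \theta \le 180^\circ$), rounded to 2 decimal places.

|z| = sqrt(12^2 + (-1)^2) = sqrt(145)
arg(z) = arctan(b/a) = arctan(-1/12) (quadrant-adjusted) = -4.76°


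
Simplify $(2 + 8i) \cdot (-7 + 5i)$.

(a1*a2 - b1*b2) + (a1*b2 + b1*a2)i
= (-14 - 40) + (10 + (-56))i
= -54 - 46i


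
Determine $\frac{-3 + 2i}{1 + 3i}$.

Multiply numerator and denominator by conjugate (1 - 3i):
= (-3 + 2i)(1 - 3i) / (1^2 + 3^2)
= (3 + 11i) / 10
= 3/10 + (11/10)i


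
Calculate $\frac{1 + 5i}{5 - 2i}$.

Multiply numerator and denominator by conjugate (5 + 2i):
= (1 + 5i)(5 + 2i) / (5^2 + (-2)^2)
= (-5 + 27i) / 29
= -5/29 + (27/29)i


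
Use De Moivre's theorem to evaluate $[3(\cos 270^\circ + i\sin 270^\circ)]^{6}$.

By De Moivre: z^n = r^n(cos(nθ) + i sin(nθ))
= 3^6(cos(6*270°) + i sin(6*270°))
= 729(cos 180° + i sin 180°)
= -729


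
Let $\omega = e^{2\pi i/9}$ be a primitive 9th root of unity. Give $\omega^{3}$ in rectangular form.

ω^3 = e^(2πi·3/9) = e^(i·2π/3)
= cos(2π/3) + i sin(2π/3)
= -1/2 + (sqrt(3)/2)i


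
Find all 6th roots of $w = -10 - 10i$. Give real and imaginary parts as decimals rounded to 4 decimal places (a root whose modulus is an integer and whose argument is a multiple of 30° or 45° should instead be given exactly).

|w| = sqrt(200) ≈ 14.142136, arg(w) = 225°
Root modulus = sqrt(200)^(1/6) ≈ 1.555079
Root arguments: θ_k = (225° + 360°k)/6 for k = 0, 1, ..., 5
Compute each root as (root modulus)(cos θ_k + i sin θ_k) using full-precision intermediates, then round to 4 decimal places.
Roots: 1.2337 + 0.9467i, -0.2030 + 1.5418i, -1.4367 + 0.5951i, -1.2337 - 0.9467i, 0.2030 - 1.5418i, 1.4367 - 0.5951i


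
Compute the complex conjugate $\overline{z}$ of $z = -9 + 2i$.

If z = a + bi, then conjugate(z) = a - bi
conjugate(-9 + 2i) = -9 - 2i


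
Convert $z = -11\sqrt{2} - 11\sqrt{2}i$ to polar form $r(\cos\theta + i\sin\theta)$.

r = |z| = sqrt(a^2 + b^2) = sqrt((-11*sqrt(2))^2 + (-11*sqrt(2))^2) = sqrt(242 + 242) = sqrt(484) = 22
θ = arctan(b/a) = arctan(-15.5563/-15.5563) (quadrant-adjusted) = 225°
z = 22(cos 225° + i sin 225°)


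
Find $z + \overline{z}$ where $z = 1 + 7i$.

z + conjugate(z) = (a + bi) + (a - bi) = 2a
= 2 * 1 = 2


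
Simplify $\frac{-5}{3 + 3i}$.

Multiply numerator and denominator by conjugate (3 - 3i):
= (-5)(3 - 3i) / (3^2 + 3^2)
= (-15 + 15i) / 18
Divide through by 3: (-5 + 5i) / 6
= -5/6 + (5/6)i


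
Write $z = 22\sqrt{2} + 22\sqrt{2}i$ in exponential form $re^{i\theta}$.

r = |z| = sqrt((22*sqrt(2))^2 + (22*sqrt(2))^2) = sqrt(968 + 968) = sqrt(1936) = 44
θ = arctan(b/a) = arctan(31.1127/31.1127) (quadrant-adjusted) = 45° = π/4
z = 44e^(i*π/4)


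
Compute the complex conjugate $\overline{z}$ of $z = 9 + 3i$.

If z = a + bi, then conjugate(z) = a - bi
conjugate(9 + 3i) = 9 - 3i


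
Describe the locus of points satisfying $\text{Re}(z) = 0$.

Re(z) = x where z = x + yi; the equation x = 0 is satisfied by all points with that x-coordinate
Locus: Vertical line x = 0


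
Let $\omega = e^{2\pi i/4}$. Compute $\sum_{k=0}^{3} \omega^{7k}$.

Let ζ = ω^7 = e^(2πi·7/4). Since 4 ∤ 7, ζ ≠ 1.
Sum = Σ_{k=0}^{3} ζ^k = (ζ^4 - 1)/(ζ - 1) = (ω^{7·4} - 1)/(ζ - 1) = (1 - 1)/(ζ - 1) = 0


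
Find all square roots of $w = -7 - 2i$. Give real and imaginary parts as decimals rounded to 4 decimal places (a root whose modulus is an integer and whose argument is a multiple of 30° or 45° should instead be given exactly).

|w| = sqrt(53) ≈ 7.280110, arg(w) ≈ 195.945396°
Root modulus = sqrt(53)^(1/2) ≈ 2.698168
Root arguments: θ_k = (arg(w) + 360°k)/2 for k = 0, 1, ..., 1
Compute each root as (root modulus)(cos θ_k + i sin θ_k) using full-precision intermediates, then round to 4 decimal places.
Roots: -0.3742 + 2.6721i, 0.3742 - 2.6721i


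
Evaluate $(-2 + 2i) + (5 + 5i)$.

(-2 + 5) + (2 + 5)i = 3 + 7i


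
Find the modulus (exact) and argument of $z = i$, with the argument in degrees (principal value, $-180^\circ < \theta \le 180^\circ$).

|z| = sqrt(0^2 + 1^2) = 1
a = 0 and b > 0, so z lies on the positive imaginary axis: arg(z) = 90°


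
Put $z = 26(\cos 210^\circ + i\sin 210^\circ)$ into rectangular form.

a = r cos θ = 26 * -sqrt(3)/2 = -13*sqrt(3)
b = r sin θ = 26 * -1/2 = -13
z = -13*sqrt(3) - 13i


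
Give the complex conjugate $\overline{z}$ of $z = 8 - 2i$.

If z = a + bi, then conjugate(z) = a - bi
conjugate(8 - 2i) = 8 + 2i


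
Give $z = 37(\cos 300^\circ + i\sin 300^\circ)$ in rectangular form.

a = r cos θ = 37 * 1/2 = 37/2
b = r sin θ = 37 * -sqrt(3)/2 = -37*sqrt(3)/2
z = 37/2 - (37*sqrt(3)/2)i


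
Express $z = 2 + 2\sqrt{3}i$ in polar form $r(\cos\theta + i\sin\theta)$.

r = |z| = sqrt(a^2 + b^2) = sqrt((2)^2 + (2*sqrt(3))^2) = sqrt(4 + 12) = sqrt(16) = 4
θ = arctan(b/a) = arctan(3.4641/2) (quadrant-adjusted) = 60°
z = 4(cos 60° + i sin 60°)


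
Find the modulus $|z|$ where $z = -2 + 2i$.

|z| = sqrt(a^2 + b^2) = sqrt((-2)^2 + 2^2) = sqrt(8) = sqrt(8)


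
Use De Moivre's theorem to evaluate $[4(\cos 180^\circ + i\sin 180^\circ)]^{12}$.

By De Moivre: z^n = r^n(cos(nθ) + i sin(nθ))
= 4^12(cos(12*180°) + i sin(12*180°))
= 16777216(cos 0° + i sin 0°)
= 16777216


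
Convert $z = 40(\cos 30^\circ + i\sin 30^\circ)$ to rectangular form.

a = r cos θ = 40 * sqrt(3)/2 = 20*sqrt(3)
b = r sin θ = 40 * 1/2 = 20
z = 20*sqrt(3) + 20i


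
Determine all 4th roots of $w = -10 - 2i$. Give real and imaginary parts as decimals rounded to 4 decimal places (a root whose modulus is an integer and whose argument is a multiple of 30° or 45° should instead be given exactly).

|w| = sqrt(104) ≈ 10.198039, arg(w) ≈ 191.309932°
Root modulus = sqrt(104)^(1/4) ≈ 1.787019
Root arguments: θ_k = (arg(w) + 360°k)/4 for k = 0, 1, ..., 3
Compute each root as (root modulus)(cos θ_k + i sin θ_k) using full-precision intermediates, then round to 4 decimal places.
Roots: 1.1997 + 1.3244i, -1.3244 + 1.1997i, -1.1997 - 1.3244i, 1.3244 - 1.1997i


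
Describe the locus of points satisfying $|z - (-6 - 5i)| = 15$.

|z - z0| = r describes a circle centered at z0 with radius r
Here z0 = -6 - 5i and r = 15
Locus: Circle centered at (-6, -5) with radius 15


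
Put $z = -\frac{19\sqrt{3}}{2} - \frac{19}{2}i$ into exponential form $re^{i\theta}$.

r = |z| = sqrt((-19*sqrt(3)/2)^2 + (-19/2)^2) = sqrt(1083/4 + 361/4) = sqrt(361) = 19
θ = arctan(b/a) = arctan(-9.5/-16.4545) (quadrant-adjusted) = -150° = -5π/6
z = 19e^(-i*5π/6)


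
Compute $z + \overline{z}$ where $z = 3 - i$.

z + conjugate(z) = (a + bi) + (a - bi) = 2a
= 2 * 3 = 6


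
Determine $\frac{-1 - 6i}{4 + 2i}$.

Multiply numerator and denominator by conjugate (4 - 2i):
= (-1 - 6i)(4 - 2i) / (4^2 + 2^2)
= (-16 - 22i) / 20
Divide through by 2: (-8 - 11i) / 10
= -4/5 - (11/10)i


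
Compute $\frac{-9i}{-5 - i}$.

Multiply numerator and denominator by conjugate (-5 + i):
= (-9i)(-5 + i) / ((-5)^2 + (-1)^2)
= (9 + 45i) / 26
= 9/26 + (45/26)i


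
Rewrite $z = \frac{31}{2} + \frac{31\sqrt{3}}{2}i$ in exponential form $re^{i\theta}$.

r = |z| = sqrt((31/2)^2 + (31*sqrt(3)/2)^2) = sqrt(961/4 + 2883/4) = sqrt(961) = 31
θ = arctan(b/a) = arctan(26.8468/15.5) (quadrant-adjusted) = 60° = π/3
z = 31e^(i*π/3)


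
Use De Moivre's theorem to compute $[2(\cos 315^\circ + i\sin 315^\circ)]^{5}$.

By De Moivre: z^n = r^n(cos(nθ) + i sin(nθ))
= 2^5(cos(5*315°) + i sin(5*315°))
= 32(cos 135° + i sin 135°)
= -16*sqrt(2) + 16*sqrt(2)i


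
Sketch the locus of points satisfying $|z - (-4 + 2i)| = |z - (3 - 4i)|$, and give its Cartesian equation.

|z - z1| = |z - z2| means z is equidistant from z1 and z2,
i.e. the perpendicular bisector of the segment from (-4, 2) to (3, -4) (midpoint (-1/2, -1)).
With z = x + yi, square both sides:
(x - (-4))^2 + (y - 2)^2 = (x - 3)^2 + (y - (-4))^2
The x^2 and y^2 terms cancel: 14x + (-12)y = 25 - 20 = 5
Simplify: 14x - 12y = 5
Locus: Perpendicular bisector of the segment from (-4, 2) to (3, -4): the line 14x - 12y = 5


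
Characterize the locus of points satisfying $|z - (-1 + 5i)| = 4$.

|z - z0| = r describes a circle centered at z0 with radius r
Here z0 = -1 + 5i and r = 4
Locus: Circle centered at (-1, 5) with radius 4


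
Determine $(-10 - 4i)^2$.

(a + bi)^2 = a^2 - b^2 + 2abi
= (-10)^2 - (-4)^2 + 2*(-10)*(-4)i
= 84 + 80i


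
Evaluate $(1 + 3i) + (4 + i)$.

(1 + 4) + (3 + 1)i = 5 + 4i


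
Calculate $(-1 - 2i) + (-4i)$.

(-1 + 0) + (-2 + (-4))i = -1 - 6i


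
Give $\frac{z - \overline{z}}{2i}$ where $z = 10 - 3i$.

z - conjugate(z) = 2bi
(z - conjugate(z))/(2i) = 2bi/(2i) = b = -3


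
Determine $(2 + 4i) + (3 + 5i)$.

(2 + 3) + (4 + 5)i = 5 + 9i


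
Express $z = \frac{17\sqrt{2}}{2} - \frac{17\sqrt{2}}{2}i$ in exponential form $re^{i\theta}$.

r = |z| = sqrt((17*sqrt(2)/2)^2 + (-17*sqrt(2)/2)^2) = sqrt(289/2 + 289/2) = sqrt(289) = 17
θ = arctan(b/a) = arctan(-12.0208/12.0208) (quadrant-adjusted) = -45° = -π/4
z = 17e^(-i*π/4)


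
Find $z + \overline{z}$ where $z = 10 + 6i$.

z + conjugate(z) = (a + bi) + (a - bi) = 2a
= 2 * 10 = 20


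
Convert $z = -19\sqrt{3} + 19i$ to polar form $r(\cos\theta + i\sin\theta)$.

r = |z| = sqrt(a^2 + b^2) = sqrt((-19*sqrt(3))^2 + (19)^2) = sqrt(1083 + 361) = sqrt(1444) = 38
θ = arctan(b/a) = arctan(19/-32.909) (quadrant-adjusted) = 150°
z = 38(cos 150° + i sin 150°)


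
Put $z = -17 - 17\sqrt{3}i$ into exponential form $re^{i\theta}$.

r = |z| = sqrt((-17)^2 + (-17*sqrt(3))^2) = sqrt(289 + 867) = sqrt(1156) = 34
θ = arctan(b/a) = arctan(-29.4449/-17) (quadrant-adjusted) = 240° = 4π/3
z = 34e^(i*4π/3)


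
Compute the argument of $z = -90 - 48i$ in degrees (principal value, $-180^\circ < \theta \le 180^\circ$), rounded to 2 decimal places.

θ = arctan(b/a) = arctan(-48/-90) (quadrant-adjusted) = -151.93°


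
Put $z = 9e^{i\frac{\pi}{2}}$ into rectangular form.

a = r cos θ = 9 * 0 = 0
b = r sin θ = 9 * 1 = 9
z = 9i


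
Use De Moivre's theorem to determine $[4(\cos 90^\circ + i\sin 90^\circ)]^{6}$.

By De Moivre: z^n = r^n(cos(nθ) + i sin(nθ))
= 4^6(cos(6*90°) + i sin(6*90°))
= 4096(cos 180° + i sin 180°)
= -4096


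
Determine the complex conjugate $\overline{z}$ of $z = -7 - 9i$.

If z = a + bi, then conjugate(z) = a - bi
conjugate(-7 - 9i) = -7 + 9i


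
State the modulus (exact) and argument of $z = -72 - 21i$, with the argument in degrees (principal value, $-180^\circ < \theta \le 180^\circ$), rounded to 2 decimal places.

|z| = sqrt((-72)^2 + (-21)^2) = 75
arg(z) = arctan(b/a) = arctan(-21/-72) (quadrant-adjusted) = -163.74°


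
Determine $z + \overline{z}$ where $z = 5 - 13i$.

z + conjugate(z) = (a + bi) + (a - bi) = 2a
= 2 * 5 = 10


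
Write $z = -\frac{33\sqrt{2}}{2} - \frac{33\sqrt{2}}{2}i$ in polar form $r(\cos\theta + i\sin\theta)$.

r = |z| = sqrt(a^2 + b^2) = sqrt((-33*sqrt(2)/2)^2 + (-33*sqrt(2)/2)^2) = sqrt(1089/2 + 1089/2) = sqrt(1089) = 33
θ = arctan(b/a) = arctan(-23.3345/-23.3345) (quadrant-adjusted) = 225°
z = 33(cos 225° + i sin 225°)


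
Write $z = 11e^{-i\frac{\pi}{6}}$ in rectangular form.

a = r cos θ = 11 * sqrt(3)/2 = 11*sqrt(3)/2
b = r sin θ = 11 * -1/2 = -11/2
z = 11*sqrt(3)/2 - (11/2)i


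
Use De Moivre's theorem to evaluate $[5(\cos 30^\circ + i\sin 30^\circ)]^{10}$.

By De Moivre: z^n = r^n(cos(nθ) + i sin(nθ))
= 5^10(cos(10*30°) + i sin(10*30°))
= 9765625(cos 300° + i sin 300°)
= 9765625/2 - (9765625*sqrt(3)/2)i


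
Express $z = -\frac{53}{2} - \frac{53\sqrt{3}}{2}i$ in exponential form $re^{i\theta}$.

r = |z| = sqrt((-53/2)^2 + (-53*sqrt(3)/2)^2) = sqrt(2809/4 + 8427/4) = sqrt(2809) = 53
θ = arctan(b/a) = arctan(-45.8993/-26.5) (quadrant-adjusted) = -120° = -2π/3
z = 53e^(-i*2π/3)


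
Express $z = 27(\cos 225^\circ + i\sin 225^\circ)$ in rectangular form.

a = r cos θ = 27 * -sqrt(2)/2 = -27*sqrt(2)/2
b = r sin θ = 27 * -sqrt(2)/2 = -27*sqrt(2)/2
z = -27*sqrt(2)/2 - (27*sqrt(2)/2)i


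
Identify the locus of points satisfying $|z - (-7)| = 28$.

|z - z0| = r describes a circle centered at z0 with radius r
Here z0 = -7 and r = 28
Locus: Circle centered at (-7, 0) with radius 28


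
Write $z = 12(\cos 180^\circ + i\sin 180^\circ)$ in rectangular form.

a = r cos θ = 12 * -1 = -12
b = r sin θ = 12 * 0 = 0
z = -12


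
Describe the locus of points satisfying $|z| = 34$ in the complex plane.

|z| = 34 means sqrt(x^2 + y^2) = 34
This is a circle of radius 34 centered at the origin


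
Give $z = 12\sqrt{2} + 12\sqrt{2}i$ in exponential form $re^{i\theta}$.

r = |z| = sqrt((12*sqrt(2))^2 + (12*sqrt(2))^2) = sqrt(288 + 288) = sqrt(576) = 24
θ = arctan(b/a) = arctan(16.9706/16.9706) (quadrant-adjusted) = 45° = π/4
z = 24e^(i*π/4)


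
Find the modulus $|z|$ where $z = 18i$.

|z| = sqrt(a^2 + b^2) = sqrt(0^2 + 18^2) = sqrt(324) = 18


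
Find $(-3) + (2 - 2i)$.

(-3 + 2) + (0 + (-2))i = -1 - 2i


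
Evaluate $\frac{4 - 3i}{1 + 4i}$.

Multiply numerator and denominator by conjugate (1 - 4i):
= (4 - 3i)(1 - 4i) / (1^2 + 4^2)
= (-8 - 19i) / 17
= -8/17 - (19/17)i


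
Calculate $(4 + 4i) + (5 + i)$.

(4 + 5) + (4 + 1)i = 9 + 5i


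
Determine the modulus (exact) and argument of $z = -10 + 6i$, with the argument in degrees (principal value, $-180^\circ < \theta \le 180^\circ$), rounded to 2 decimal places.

|z| = sqrt((-10)^2 + 6^2) = sqrt(136)
arg(z) = arctan(b/a) = arctan(6/-10) (quadrant-adjusted) = 149.04°


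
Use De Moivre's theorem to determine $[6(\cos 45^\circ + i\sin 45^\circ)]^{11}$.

By De Moivre: z^n = r^n(cos(nθ) + i sin(nθ))
= 6^11(cos(11*45°) + i sin(11*45°))
= 362797056(cos 135° + i sin 135°)
= -181398528*sqrt(2) + 181398528*sqrt(2)i


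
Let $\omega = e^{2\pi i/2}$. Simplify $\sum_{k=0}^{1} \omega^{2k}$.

Since 2 divides 2, ω^2 = (ω^2)^1 = 1^1 = 1, so every term is 1.
Sum = 2 · 1 = 2


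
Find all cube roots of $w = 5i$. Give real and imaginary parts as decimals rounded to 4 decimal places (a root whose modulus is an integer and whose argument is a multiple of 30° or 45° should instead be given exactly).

|w| = 5, arg(w) = 90°
Root modulus = 5^(1/3) ≈ 1.709976
Root arguments: θ_k = (90° + 360°k)/3 for k = 0, 1, ..., 2
Compute each root as (root modulus)(cos θ_k + i sin θ_k) using full-precision intermediates, then round to 4 decimal places.
Roots: 1.4809 + 0.8550i, -1.4809 + 0.8550i, -1.7100i


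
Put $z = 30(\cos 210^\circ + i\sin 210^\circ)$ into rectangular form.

a = r cos θ = 30 * -sqrt(3)/2 = -15*sqrt(3)
b = r sin θ = 30 * -1/2 = -15
z = -15*sqrt(3) - 15i


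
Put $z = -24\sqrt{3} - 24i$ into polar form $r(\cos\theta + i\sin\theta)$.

r = |z| = sqrt(a^2 + b^2) = sqrt((-24*sqrt(3))^2 + (-24)^2) = sqrt(1728 + 576) = sqrt(2304) = 48
θ = arctan(b/a) = arctan(-24/-41.5692) (quadrant-adjusted) = 210°
z = 48(cos 210° + i sin 210°)


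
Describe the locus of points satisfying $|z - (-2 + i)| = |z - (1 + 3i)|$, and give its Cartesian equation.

|z - z1| = |z - z2| means z is equidistant from z1 and z2,
i.e. the perpendicular bisector of the segment from (-2, 1) to (1, 3) (midpoint (-1/2, 2)).
With z = x + yi, square both sides:
(x - (-2))^2 + (y - 1)^2 = (x - 1)^2 + (y - 3)^2
The x^2 and y^2 terms cancel: 6x + 4y = 10 - 5 = 5
Simplify: 6x + 4y = 5
Locus: Perpendicular bisector of the segment from (-2, 1) to (1, 3): the line 6x + 4y = 5


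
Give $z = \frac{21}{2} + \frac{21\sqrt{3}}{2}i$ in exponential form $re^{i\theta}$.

r = |z| = sqrt((21/2)^2 + (21*sqrt(3)/2)^2) = sqrt(441/4 + 1323/4) = sqrt(441) = 21
θ = arctan(b/a) = arctan(18.1865/10.5) (quadrant-adjusted) = 60° = π/3
z = 21e^(i*π/3)


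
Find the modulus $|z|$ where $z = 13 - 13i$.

|z| = sqrt(a^2 + b^2) = sqrt(13^2 + (-13)^2) = sqrt(338) = sqrt(338)


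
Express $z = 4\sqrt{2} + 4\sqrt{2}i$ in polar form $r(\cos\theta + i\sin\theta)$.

r = |z| = sqrt(a^2 + b^2) = sqrt((4*sqrt(2))^2 + (4*sqrt(2))^2) = sqrt(32 + 32) = sqrt(64) = 8
θ = arctan(b/a) = arctan(5.6569/5.6569) (quadrant-adjusted) = 45°
z = 8(cos 45° + i sin 45°)


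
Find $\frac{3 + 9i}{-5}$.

Divisor is real, so divide each part by -5:
= -3/5 - (9/5)i


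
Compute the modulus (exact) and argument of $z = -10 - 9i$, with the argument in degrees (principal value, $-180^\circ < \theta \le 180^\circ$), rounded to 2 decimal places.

|z| = sqrt((-10)^2 + (-9)^2) = sqrt(181)
arg(z) = arctan(b/a) = arctan(-9/-10) (quadrant-adjusted) = -138.01°


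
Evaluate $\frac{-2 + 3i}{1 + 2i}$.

Multiply numerator and denominator by conjugate (1 - 2i):
= (-2 + 3i)(1 - 2i) / (1^2 + 2^2)
= (4 + 7i) / 5
= 4/5 + (7/5)i


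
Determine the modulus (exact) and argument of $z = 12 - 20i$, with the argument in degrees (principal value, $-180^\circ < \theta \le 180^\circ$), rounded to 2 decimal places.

|z| = sqrt(12^2 + (-20)^2) = sqrt(544)
arg(z) = arctan(b/a) = arctan(-20/12) (quadrant-adjusted) = -59.04°


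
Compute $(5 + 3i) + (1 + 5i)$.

(5 + 1) + (3 + 5)i = 6 + 8i


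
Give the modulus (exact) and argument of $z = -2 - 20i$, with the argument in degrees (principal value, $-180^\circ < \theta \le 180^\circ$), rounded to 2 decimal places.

|z| = sqrt((-2)^2 + (-20)^2) = sqrt(404)
arg(z) = arctan(b/a) = arctan(-20/-2) (quadrant-adjusted) = -95.71°


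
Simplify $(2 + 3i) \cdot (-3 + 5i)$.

(a1*a2 - b1*b2) + (a1*b2 + b1*a2)i
= (-6 - 15) + (10 + (-9))i
= -21 + i


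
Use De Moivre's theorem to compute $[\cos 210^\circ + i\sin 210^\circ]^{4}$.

By De Moivre: z^n = r^n(cos(nθ) + i sin(nθ))
= 1^4(cos(4*210°) + i sin(4*210°))
= 1(cos 120° + i sin 120°)
= -1/2 + (sqrt(3)/2)i


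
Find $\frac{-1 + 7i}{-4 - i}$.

Multiply numerator and denominator by conjugate (-4 + i):
= (-1 + 7i)(-4 + i) / ((-4)^2 + (-1)^2)
= (-3 - 29i) / 17
= -3/17 - (29/17)i


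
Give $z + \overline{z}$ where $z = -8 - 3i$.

z + conjugate(z) = (a + bi) + (a - bi) = 2a
= 2 * (-8) = -16


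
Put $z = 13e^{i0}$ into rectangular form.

a = r cos θ = 13 * 1 = 13
b = r sin θ = 13 * 0 = 0
z = 13


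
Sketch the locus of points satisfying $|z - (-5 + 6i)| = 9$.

|z - z0| = r describes a circle centered at z0 with radius r
Here z0 = -5 + 6i and r = 9
Locus: Circle centered at (-5, 6) with radius 9


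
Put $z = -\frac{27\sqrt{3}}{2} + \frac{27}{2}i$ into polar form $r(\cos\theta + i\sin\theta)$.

r = |z| = sqrt(a^2 + b^2) = sqrt((-27*sqrt(3)/2)^2 + (27/2)^2) = sqrt(2187/4 + 729/4) = sqrt(729) = 27
θ = arctan(b/a) = arctan(13.5/-23.3827) (quadrant-adjusted) = 150°
z = 27(cos 150° + i sin 150°)


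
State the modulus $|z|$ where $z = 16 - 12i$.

|z| = sqrt(a^2 + b^2) = sqrt(16^2 + (-12)^2) = sqrt(400) = 20


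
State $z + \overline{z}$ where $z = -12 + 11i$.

z + conjugate(z) = (a + bi) + (a - bi) = 2a
= 2 * (-12) = -24


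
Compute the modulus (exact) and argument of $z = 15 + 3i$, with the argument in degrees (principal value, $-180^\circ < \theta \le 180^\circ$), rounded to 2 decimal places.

|z| = sqrt(15^2 + 3^2) = sqrt(234)
arg(z) = arctan(b/a) = arctan(3/15) (quadrant-adjusted) = 11.31°


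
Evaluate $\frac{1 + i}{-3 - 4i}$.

Multiply numerator and denominator by conjugate (-3 + 4i):
= (1 + i)(-3 + 4i) / ((-3)^2 + (-4)^2)
= (-7 + i) / 25
= -7/25 + (1/25)i


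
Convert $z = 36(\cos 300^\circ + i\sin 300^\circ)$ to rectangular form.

a = r cos θ = 36 * 1/2 = 18
b = r sin θ = 36 * -sqrt(3)/2 = -18*sqrt(3)
z = 18 - 18*sqrt(3)i


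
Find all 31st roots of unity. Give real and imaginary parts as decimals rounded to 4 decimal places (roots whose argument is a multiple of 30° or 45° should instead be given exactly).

ω_k = e^(2πik/31) = cos(2πk/31) + i sin(2πk/31) for k = 0, 1, ..., 30
Roots: 1, 0.9795 + 0.2013i, 0.9190 + 0.3944i, 0.8208 + 0.5713i, 0.6890 + 0.7248i, 0.5290 + 0.8486i, 0.3473 + 0.9378i, 0.1514 + 0.9885i, -0.0506 + 0.9987i, -0.2507 + 0.9681i, -0.4404 + 0.8978i, -0.6121 + 0.7908i, -0.7588 + 0.6514i, -0.8743 + 0.4853i, -0.9541 + 0.2994i, -0.9949 + 0.1012i, -0.9949 - 0.1012i, -0.9541 - 0.2994i, -0.8743 - 0.4853i, -0.7588 - 0.6514i, -0.6121 - 0.7908i, -0.4404 - 0.8978i, -0.2507 - 0.9681i, -0.0506 - 0.9987i, 0.1514 - 0.9885i, 0.3473 - 0.9378i, 0.5290 - 0.8486i, 0.6890 - 0.7248i, 0.8208 - 0.5713i, 0.9190 - 0.3944i, 0.9795 - 0.2013i


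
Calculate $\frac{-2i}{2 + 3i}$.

Multiply numerator and denominator by conjugate (2 - 3i):
= (-2i)(2 - 3i) / (2^2 + 3^2)
= (-6 - 4i) / 13
= -6/13 - (4/13)i


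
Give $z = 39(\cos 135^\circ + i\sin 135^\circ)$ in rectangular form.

a = r cos θ = 39 * -sqrt(2)/2 = -39*sqrt(2)/2
b = r sin θ = 39 * sqrt(2)/2 = 39*sqrt(2)/2
z = -39*sqrt(2)/2 + (39*sqrt(2)/2)i


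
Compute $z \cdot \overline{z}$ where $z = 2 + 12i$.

z * conjugate(z) = |z|^2 = a^2 + b^2
= 2^2 + 12^2 = 148


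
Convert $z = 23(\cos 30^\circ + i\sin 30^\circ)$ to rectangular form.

a = r cos θ = 23 * sqrt(3)/2 = 23*sqrt(3)/2
b = r sin θ = 23 * 1/2 = 23/2
z = 23*sqrt(3)/2 + (23/2)i


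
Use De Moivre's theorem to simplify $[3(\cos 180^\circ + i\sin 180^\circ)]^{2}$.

By De Moivre: z^n = r^n(cos(nθ) + i sin(nθ))
= 3^2(cos(2*180°) + i sin(2*180°))
= 9(cos 0° + i sin 0°)
= 9


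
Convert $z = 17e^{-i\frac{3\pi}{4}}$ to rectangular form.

a = r cos θ = 17 * -sqrt(2)/2 = -17*sqrt(2)/2
b = r sin θ = 17 * -sqrt(2)/2 = -17*sqrt(2)/2
z = -17*sqrt(2)/2 - (17*sqrt(2)/2)i


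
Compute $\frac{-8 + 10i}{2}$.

Divisor is real, so divide each part by 2:
= -4 + 5i


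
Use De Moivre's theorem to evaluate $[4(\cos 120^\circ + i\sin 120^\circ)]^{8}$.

By De Moivre: z^n = r^n(cos(nθ) + i sin(nθ))
= 4^8(cos(8*120°) + i sin(8*120°))
= 65536(cos 240° + i sin 240°)
= -32768 - 32768*sqrt(3)i


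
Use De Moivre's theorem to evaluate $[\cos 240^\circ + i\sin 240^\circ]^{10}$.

By De Moivre: z^n = r^n(cos(nθ) + i sin(nθ))
= 1^10(cos(10*240°) + i sin(10*240°))
= 1(cos 240° + i sin 240°)
= -1/2 - (sqrt(3)/2)i


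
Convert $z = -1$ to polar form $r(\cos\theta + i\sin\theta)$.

r = |z| = sqrt(a^2 + b^2) = sqrt((-1)^2 + (0)^2) = sqrt(1 + 0) = sqrt(1) = 1
b = 0 and a < 0, so z lies on the negative real axis: θ = 180°
z = 1(cos 180° + i sin 180°)


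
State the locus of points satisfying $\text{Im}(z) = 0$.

Im(z) = y where z = x + yi; the equation y = 0 is satisfied by all points with that y-coordinate
Locus: Horizontal line y = 0


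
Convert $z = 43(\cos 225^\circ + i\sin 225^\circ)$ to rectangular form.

a = r cos θ = 43 * -sqrt(2)/2 = -43*sqrt(2)/2
b = r sin θ = 43 * -sqrt(2)/2 = -43*sqrt(2)/2
z = -43*sqrt(2)/2 - (43*sqrt(2)/2)i


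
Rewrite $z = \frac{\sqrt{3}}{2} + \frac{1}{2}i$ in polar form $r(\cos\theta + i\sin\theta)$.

r = |z| = sqrt(a^2 + b^2) = sqrt((sqrt(3)/2)^2 + (1/2)^2) = sqrt(3/4 + 1/4) = sqrt(1) = 1
θ = arctan(b/a) = arctan(0.5/0.866) (quadrant-adjusted) = 30°
z = 1(cos 30° + i sin 30°)


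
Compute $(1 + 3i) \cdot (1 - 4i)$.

(a1*a2 - b1*b2) + (a1*b2 + b1*a2)i
= (1 - (-12)) + (-4 + 3)i
= 13 - i


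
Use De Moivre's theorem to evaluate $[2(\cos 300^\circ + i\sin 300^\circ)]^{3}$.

By De Moivre: z^n = r^n(cos(nθ) + i sin(nθ))
= 2^3(cos(3*300°) + i sin(3*300°))
= 8(cos 180° + i sin 180°)
= -8


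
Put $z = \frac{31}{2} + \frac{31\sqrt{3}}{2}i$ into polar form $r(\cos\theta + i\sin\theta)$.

r = |z| = sqrt(a^2 + b^2) = sqrt((31/2)^2 + (31*sqrt(3)/2)^2) = sqrt(961/4 + 2883/4) = sqrt(961) = 31
θ = arctan(b/a) = arctan(26.8468/15.5) (quadrant-adjusted) = 60°
z = 31(cos 60° + i sin 60°)


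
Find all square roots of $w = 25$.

|w| = 25, arg(w) = 0°
Root modulus = 25^(1/2) = 5
Root arguments: θ_k = (0° + 360°k)/2 for k = 0, 1, ..., 1
Roots: 5, -5


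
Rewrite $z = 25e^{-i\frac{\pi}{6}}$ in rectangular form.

a = r cos θ = 25 * sqrt(3)/2 = 25*sqrt(3)/2
b = r sin θ = 25 * -1/2 = -25/2
z = 25*sqrt(3)/2 - (25/2)i


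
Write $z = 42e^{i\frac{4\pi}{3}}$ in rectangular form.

a = r cos θ = 42 * -1/2 = -21
b = r sin θ = 42 * -sqrt(3)/2 = -21*sqrt(3)
z = -21 - 21*sqrt(3)i


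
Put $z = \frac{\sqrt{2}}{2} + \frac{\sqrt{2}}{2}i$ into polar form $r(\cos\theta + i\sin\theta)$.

r = |z| = sqrt(a^2 + b^2) = sqrt((sqrt(2)/2)^2 + (sqrt(2)/2)^2) = sqrt(1/2 + 1/2) = sqrt(1) = 1
θ = arctan(b/a) = arctan(0.7071/0.7071) (quadrant-adjusted) = 45°
z = 1(cos 45° + i sin 45°)


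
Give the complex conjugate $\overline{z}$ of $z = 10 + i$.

If z = a + bi, then conjugate(z) = a - bi
conjugate(10 + i) = 10 - i


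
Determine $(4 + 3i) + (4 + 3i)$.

(4 + 4) + (3 + 3)i = 8 + 6i


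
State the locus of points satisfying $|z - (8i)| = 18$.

|z - z0| = r describes a circle centered at z0 with radius r
Here z0 = 8i and r = 18
Locus: Circle centered at (0, 8) with radius 18


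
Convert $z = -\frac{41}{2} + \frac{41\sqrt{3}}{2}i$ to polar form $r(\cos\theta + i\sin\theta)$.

r = |z| = sqrt(a^2 + b^2) = sqrt((-41/2)^2 + (41*sqrt(3)/2)^2) = sqrt(1681/4 + 5043/4) = sqrt(1681) = 41
θ = arctan(b/a) = arctan(35.507/-20.5) (quadrant-adjusted) = 120°
z = 41(cos 120° + i sin 120°)


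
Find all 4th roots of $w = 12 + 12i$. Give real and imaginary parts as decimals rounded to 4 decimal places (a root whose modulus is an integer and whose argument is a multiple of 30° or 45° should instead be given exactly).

|w| = sqrt(288) ≈ 16.970563, arg(w) = 45°
Root modulus = sqrt(288)^(1/4) ≈ 2.029664
Root arguments: θ_k = (45° + 360°k)/4 for k = 0, 1, ..., 3
Compute each root as (root modulus)(cos θ_k + i sin θ_k) using full-precision intermediates, then round to 4 decimal places.
Roots: 1.9907 + 0.3960i, -0.3960 + 1.9907i, -1.9907 - 0.3960i, 0.3960 - 1.9907i


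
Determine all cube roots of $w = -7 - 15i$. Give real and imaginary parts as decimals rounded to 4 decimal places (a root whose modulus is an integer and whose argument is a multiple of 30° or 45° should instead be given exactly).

|w| = sqrt(274) ≈ 16.552945, arg(w) ≈ 244.983107°
Root modulus = sqrt(274)^(1/3) ≈ 2.548542
Root arguments: θ_k = (arg(w) + 360°k)/3 for k = 0, 1, ..., 2
Compute each root as (root modulus)(cos θ_k + i sin θ_k) using full-precision intermediates, then round to 4 decimal places.
Roots: 0.3696 + 2.5216i, -2.3686 - 0.9407i, 1.9990 - 1.5809i
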